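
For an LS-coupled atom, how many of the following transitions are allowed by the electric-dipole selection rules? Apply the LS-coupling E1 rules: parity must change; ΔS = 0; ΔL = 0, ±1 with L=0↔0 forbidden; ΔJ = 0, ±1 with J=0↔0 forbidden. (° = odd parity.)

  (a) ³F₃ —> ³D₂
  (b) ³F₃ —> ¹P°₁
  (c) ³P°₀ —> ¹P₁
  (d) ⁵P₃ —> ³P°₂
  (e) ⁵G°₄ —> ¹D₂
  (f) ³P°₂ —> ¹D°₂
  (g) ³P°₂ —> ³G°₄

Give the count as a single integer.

(a) forbidden (parity fails)
(b) forbidden (ΔS, ΔL, ΔJ fail)
(c) forbidden (ΔS fails)
(d) forbidden (ΔS fails)
(e) forbidden (ΔS, ΔL, ΔJ fail)
(f) forbidden (parity, ΔS fail)
(g) forbidden (parity, ΔL, ΔJ fail)
Total allowed: 0 of 7.

0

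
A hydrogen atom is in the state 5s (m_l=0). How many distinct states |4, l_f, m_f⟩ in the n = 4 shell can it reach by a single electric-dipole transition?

3

E1 requires Δl = ±1, so l_f ∈ {-1, 1}; with 0 ≤ l_f ≤ n_f−1 = 3, the allowed l_f values are {1}.
For l_f = 1: m_f ∈ {m_i−1, m_i, m_i+1} ∩ [−1, 1] = {-1, 0, 1} → 3 states.
Total: 3.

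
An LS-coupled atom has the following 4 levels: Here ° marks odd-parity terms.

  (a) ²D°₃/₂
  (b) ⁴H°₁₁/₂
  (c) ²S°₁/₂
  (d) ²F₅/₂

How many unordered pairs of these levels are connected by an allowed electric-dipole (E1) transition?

(a)–(b): forbidden (parity, ΔS, ΔL, ΔJ).
(a)–(c): forbidden (parity, ΔL).
(a)–(d): allowed.
(b)–(c): forbidden (parity, ΔS, ΔL, ΔJ).
(b)–(d): forbidden (ΔS, ΔL, ΔJ).
(c)–(d): forbidden (ΔL, ΔJ).
Allowed pairs: 1 of 6.

1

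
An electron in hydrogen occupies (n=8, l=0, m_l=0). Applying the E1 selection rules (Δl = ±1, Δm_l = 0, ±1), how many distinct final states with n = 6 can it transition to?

E1 requires Δl = ±1, so l_f ∈ {-1, 1}; with 0 ≤ l_f ≤ n_f−1 = 5, the allowed l_f values are {1}.
For l_f = 1: m_f ∈ {m_i−1, m_i, m_i+1} ∩ [−1, 1] = {-1, 0, 1} → 3 states.
Total: 3.

3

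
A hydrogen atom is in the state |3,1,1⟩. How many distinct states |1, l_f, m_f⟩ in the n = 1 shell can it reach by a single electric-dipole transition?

E1 requires Δl = ±1, so l_f ∈ {0, 2}; with 0 ≤ l_f ≤ n_f−1 = 0, the allowed l_f values are {0}.
For l_f = 0: m_f ∈ {m_i−1, m_i, m_i+1} ∩ [−0, 0] = {0} → 1 state.
Total: 1.

1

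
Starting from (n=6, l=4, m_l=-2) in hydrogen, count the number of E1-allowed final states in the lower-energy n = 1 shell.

E1 requires l_f ∈ {3, 5}, but neither lies in [0, 0], so no final state is reachable.
Total: 0.

0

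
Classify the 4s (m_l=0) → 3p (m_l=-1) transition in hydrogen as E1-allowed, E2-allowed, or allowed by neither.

Δl = 1 − 0 = +1; l_i + l_f = 1.
Δm_l = -1.
E1 (Δl = ±1, |Δm_l| ≤ 1): satisfied.
E2 (Δl = 0,±2, l_i+l_f ≥ 2, |Δm_l| ≤ 2): not satisfied.

E1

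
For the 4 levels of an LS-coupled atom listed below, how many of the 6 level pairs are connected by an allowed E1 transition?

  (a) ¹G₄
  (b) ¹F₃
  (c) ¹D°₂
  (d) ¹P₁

(a)–(b): forbidden (parity).
(a)–(c): forbidden (ΔL, ΔJ).
(a)–(d): forbidden (parity, ΔL, ΔJ).
(b)–(c): allowed.
(b)–(d): forbidden (parity, ΔL, ΔJ).
(c)–(d): allowed.
Allowed pairs: 2 of 6.

2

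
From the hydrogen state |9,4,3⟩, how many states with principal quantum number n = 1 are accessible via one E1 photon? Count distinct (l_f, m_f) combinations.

E1 requires l_f ∈ {3, 5}, but neither lies in [0, 0], so no final state is reachable.
Total: 0.

0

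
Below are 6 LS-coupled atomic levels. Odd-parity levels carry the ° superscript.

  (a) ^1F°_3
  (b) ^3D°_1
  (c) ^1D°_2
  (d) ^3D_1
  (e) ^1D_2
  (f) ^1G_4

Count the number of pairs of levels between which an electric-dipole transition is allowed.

4

(a)–(b): forbidden (parity, ΔS, ΔJ).
(a)–(c): forbidden (parity).
(a)–(d): forbidden (ΔS, ΔJ).
(a)–(e): allowed.
(a)–(f): allowed.
(b)–(c): forbidden (parity, ΔS).
(b)–(d): allowed.
(b)–(e): forbidden (ΔS).
(b)–(f): forbidden (ΔS, ΔL, ΔJ).
(c)–(d): forbidden (ΔS).
(c)–(e): allowed.
(c)–(f): forbidden (ΔL, ΔJ).
(d)–(e): forbidden (parity, ΔS).
(d)–(f): forbidden (parity, ΔS, ΔL, ΔJ).
(e)–(f): forbidden (parity, ΔL, ΔJ).
Allowed pairs: 4 of 15.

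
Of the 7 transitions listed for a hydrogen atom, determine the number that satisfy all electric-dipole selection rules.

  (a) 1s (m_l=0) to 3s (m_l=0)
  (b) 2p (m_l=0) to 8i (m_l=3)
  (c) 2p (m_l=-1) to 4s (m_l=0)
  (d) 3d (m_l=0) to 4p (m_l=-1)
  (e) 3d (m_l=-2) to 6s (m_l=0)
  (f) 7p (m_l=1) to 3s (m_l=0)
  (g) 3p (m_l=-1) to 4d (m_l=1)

(a) forbidden — Δl = +0 (E1 requires Δl = ±1)
(b) forbidden — Δl = +5 (E1 requires Δl = ±1); Δm_l = +3 (E1 requires Δm_l = 0, ±1)
(c) allowed
(d) allowed
(e) forbidden — Δl = -2 (E1 requires Δl = ±1); Δm_l = +2 (E1 requires Δm_l = 0, ±1)
(f) allowed
(g) forbidden — Δm_l = +2 (E1 requires Δm_l = 0, ±1)
Total allowed: 3 of 7.

3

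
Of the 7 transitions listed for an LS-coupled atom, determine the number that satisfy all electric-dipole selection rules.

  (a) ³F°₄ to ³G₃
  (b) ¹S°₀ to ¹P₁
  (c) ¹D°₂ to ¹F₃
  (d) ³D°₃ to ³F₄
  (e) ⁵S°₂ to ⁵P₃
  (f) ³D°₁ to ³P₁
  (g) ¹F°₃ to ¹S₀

(a) allowed
(b) allowed
(c) allowed
(d) allowed
(e) allowed
(f) allowed
(g) forbidden (ΔL, ΔJ fail)
Total allowed: 6 of 7.

6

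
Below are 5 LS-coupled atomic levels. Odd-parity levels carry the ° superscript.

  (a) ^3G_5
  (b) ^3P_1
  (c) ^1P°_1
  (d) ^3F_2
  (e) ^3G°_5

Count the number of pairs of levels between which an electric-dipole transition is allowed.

1

(a)–(b): forbidden (parity, ΔL, ΔJ).
(a)–(c): forbidden (ΔS, ΔL, ΔJ).
(a)–(d): forbidden (parity, ΔJ).
(a)–(e): allowed.
(b)–(c): forbidden (ΔS).
(b)–(d): forbidden (parity, ΔL).
(b)–(e): forbidden (ΔL, ΔJ).
(c)–(d): forbidden (ΔS, ΔL).
(c)–(e): forbidden (parity, ΔS, ΔL, ΔJ).
(d)–(e): forbidden (ΔJ).
Allowed pairs: 1 of 10.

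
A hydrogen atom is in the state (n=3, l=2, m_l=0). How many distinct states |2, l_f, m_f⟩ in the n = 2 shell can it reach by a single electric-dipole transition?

E1 requires Δl = ±1, so l_f ∈ {1, 3}; with 0 ≤ l_f ≤ n_f−1 = 1, the allowed l_f values are {1}.
For l_f = 1: m_f ∈ {m_i−1, m_i, m_i+1} ∩ [−1, 1] = {-1, 0, 1} → 3 states.
Total: 3.

3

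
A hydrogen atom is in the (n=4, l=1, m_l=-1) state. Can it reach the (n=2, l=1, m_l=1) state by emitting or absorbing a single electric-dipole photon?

Initial l = 1, final l = 1, so Δl = +0. E1 requires Δl = ±1: fails.
Δm_l = 1 − (-1) = +2. E1 requires Δm_l = 0, ±1: fails.
The transition is electric-dipole forbidden.

forbidden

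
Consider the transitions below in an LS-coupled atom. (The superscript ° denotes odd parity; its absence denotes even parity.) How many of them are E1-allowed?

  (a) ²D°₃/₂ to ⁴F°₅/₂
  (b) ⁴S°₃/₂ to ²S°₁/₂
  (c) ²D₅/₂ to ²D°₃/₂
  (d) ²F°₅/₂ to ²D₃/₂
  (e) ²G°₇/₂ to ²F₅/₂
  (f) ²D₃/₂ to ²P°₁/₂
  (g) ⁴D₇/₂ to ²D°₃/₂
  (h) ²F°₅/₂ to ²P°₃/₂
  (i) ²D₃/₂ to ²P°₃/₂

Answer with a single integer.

(a) forbidden (parity, ΔS fail)
(b) forbidden (parity, ΔS, ΔL fail)
(c) allowed
(d) allowed
(e) allowed
(f) allowed
(g) forbidden (ΔS, ΔJ fail)
(h) forbidden (parity, ΔL fail)
(i) allowed
Total allowed: 5 of 9.

5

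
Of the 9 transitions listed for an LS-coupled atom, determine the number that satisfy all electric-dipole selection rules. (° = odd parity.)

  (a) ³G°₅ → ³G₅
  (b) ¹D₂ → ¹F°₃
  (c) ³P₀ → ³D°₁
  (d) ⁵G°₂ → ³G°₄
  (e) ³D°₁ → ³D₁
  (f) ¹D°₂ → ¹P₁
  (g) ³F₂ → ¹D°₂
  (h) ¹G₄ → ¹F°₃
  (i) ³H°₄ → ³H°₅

(a) allowed
(b) allowed
(c) allowed
(d) forbidden (parity, ΔS, ΔJ fail)
(e) allowed
(f) allowed
(g) forbidden (ΔS fails)
(h) allowed
(i) forbidden (parity fails)
Total allowed: 6 of 9.

6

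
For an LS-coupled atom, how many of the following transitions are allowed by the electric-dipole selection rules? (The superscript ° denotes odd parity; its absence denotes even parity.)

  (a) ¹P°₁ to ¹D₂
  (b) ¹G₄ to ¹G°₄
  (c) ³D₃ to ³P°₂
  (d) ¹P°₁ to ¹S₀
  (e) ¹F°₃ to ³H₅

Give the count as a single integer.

4

(a) allowed
(b) allowed
(c) allowed
(d) allowed
(e) forbidden (ΔS, ΔL, ΔJ fail)
Total allowed: 4 of 5.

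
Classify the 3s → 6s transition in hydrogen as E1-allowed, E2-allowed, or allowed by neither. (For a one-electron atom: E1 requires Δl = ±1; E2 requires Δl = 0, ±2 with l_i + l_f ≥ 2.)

Δl = 0 − 0 = +0; l_i + l_f = 0.
E1 (Δl = ±1): not satisfied.
E2 (Δl = 0,±2, l_i+l_f ≥ 2): not satisfied.

neither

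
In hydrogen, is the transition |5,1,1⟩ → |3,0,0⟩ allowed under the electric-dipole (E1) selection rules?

Initial l = 1, final l = 0, so Δl = -1. E1 requires Δl = ±1: ✓.
Δm_l = 0 − (1) = -1. E1 requires Δm_l = 0, ±1: ✓.
All E1 selection rules are satisfied.

allowed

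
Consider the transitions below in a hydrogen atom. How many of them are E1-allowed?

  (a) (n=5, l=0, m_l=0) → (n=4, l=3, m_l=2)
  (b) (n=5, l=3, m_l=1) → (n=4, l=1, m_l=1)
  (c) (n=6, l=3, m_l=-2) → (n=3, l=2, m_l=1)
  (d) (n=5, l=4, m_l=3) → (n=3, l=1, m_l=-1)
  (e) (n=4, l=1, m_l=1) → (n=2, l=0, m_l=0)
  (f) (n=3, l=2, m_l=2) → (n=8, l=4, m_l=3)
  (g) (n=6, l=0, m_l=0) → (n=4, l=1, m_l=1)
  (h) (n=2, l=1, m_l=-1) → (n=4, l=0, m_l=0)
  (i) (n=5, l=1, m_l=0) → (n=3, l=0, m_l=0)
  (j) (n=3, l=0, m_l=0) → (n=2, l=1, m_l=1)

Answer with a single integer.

(a) forbidden — Δl = +3 (E1 requires Δl = ±1); Δm_l = +2 (E1 requires Δm_l = 0, ±1)
(b) forbidden — Δl = -2 (E1 requires Δl = ±1)
(c) forbidden — Δm_l = +3 (E1 requires Δm_l = 0, ±1)
(d) forbidden — Δl = -3 (E1 requires Δl = ±1); Δm_l = -4 (E1 requires Δm_l = 0, ±1)
(e) allowed
(f) forbidden — Δl = +2 (E1 requires Δl = ±1)
(g) allowed
(h) allowed
(i) allowed
(j) allowed
Total allowed: 5 of 10.

5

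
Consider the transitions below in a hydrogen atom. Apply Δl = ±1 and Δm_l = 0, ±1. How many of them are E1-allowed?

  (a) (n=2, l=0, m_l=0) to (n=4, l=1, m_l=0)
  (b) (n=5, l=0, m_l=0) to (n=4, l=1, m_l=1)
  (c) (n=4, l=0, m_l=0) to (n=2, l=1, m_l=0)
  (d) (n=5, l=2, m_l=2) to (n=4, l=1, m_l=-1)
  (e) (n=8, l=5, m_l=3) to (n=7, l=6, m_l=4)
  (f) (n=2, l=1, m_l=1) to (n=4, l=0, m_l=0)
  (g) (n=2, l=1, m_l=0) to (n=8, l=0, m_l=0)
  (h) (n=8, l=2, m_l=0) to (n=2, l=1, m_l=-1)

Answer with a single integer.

(a) allowed
(b) allowed
(c) allowed
(d) forbidden — Δm_l = -3 (E1 requires Δm_l = 0, ±1)
(e) allowed
(f) allowed
(g) allowed
(h) allowed
Total allowed: 7 of 8.

7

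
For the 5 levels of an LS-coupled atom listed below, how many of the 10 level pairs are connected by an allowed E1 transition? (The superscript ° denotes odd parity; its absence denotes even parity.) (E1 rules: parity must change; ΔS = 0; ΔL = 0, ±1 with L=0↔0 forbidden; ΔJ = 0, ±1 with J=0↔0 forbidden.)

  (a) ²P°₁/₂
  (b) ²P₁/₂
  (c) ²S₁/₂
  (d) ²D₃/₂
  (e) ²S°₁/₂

(a)–(b): allowed.
(a)–(c): allowed.
(a)–(d): allowed.
(a)–(e): forbidden (parity).
(b)–(c): forbidden (parity).
(b)–(d): forbidden (parity).
(b)–(e): allowed.
(c)–(d): forbidden (parity, ΔL).
(c)–(e): forbidden (ΔL).
(d)–(e): forbidden (ΔL).
Allowed pairs: 4 of 10.

4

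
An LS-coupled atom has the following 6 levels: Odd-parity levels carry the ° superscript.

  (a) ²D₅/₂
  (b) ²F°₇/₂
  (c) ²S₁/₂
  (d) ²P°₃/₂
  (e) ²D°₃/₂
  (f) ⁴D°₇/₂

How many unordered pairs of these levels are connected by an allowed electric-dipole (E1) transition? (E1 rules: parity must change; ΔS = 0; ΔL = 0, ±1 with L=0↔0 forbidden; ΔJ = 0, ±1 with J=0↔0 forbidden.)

(a)–(b): allowed.
(a)–(c): forbidden (parity, ΔL, ΔJ).
(a)–(d): allowed.
(a)–(e): allowed.
(a)–(f): forbidden (ΔS).
(b)–(c): forbidden (ΔL, ΔJ).
(b)–(d): forbidden (parity, ΔL, ΔJ).
(b)–(e): forbidden (parity, ΔJ).
(b)–(f): forbidden (parity, ΔS).
(c)–(d): allowed.
(c)–(e): forbidden (ΔL).
(c)–(f): forbidden (ΔS, ΔL, ΔJ).
(d)–(e): forbidden (parity).
(d)–(f): forbidden (parity, ΔS, ΔJ).
(e)–(f): forbidden (parity, ΔS, ΔJ).
Allowed pairs: 4 of 15.

4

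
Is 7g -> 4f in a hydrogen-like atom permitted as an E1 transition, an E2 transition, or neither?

E1

Δl = 3 − 4 = -1; l_i + l_f = 7.
E1 (Δl = ±1): satisfied.
E2 (Δl = 0,±2, l_i+l_f ≥ 2): not satisfied.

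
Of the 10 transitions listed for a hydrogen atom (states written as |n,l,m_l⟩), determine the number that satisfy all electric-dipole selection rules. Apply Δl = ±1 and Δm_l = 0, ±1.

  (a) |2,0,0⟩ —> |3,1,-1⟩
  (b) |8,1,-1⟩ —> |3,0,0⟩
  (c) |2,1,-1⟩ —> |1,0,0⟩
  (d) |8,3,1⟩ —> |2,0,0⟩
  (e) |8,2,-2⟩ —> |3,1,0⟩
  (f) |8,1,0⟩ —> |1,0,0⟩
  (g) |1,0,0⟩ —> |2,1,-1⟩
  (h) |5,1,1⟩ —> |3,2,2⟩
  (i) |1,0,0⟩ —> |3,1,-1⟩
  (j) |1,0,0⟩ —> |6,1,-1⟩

(a) allowed
(b) allowed
(c) allowed
(d) forbidden — Δl = -3 (E1 requires Δl = ±1)
(e) forbidden — Δm_l = +2 (E1 requires Δm_l = 0, ±1)
(f) allowed
(g) allowed
(h) allowed
(i) allowed
(j) allowed
Total allowed: 8 of 10.

8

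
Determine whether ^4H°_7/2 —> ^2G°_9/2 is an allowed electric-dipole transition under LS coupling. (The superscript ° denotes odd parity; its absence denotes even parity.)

Parity must change: odd → odd — ✗.
ΔS = 0: S: 3/2 → 1/2 — ✗.
ΔL = 0, ±1 (not L=0↔0): L: 5 → 4, ΔL = -1 — ✓.
ΔJ = 0, ±1 (not J=0↔0): J: 7/2 → 9/2, ΔJ = +1 — ✓.
Rule(s) violated: parity, ΔS.

forbidden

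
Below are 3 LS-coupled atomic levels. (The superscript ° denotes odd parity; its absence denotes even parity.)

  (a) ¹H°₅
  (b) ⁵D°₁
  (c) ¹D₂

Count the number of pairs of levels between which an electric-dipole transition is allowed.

(a)–(b): forbidden (parity, ΔS, ΔL, ΔJ).
(a)–(c): forbidden (ΔL, ΔJ).
(b)–(c): forbidden (ΔS).
Allowed pairs: 0 of 3.

0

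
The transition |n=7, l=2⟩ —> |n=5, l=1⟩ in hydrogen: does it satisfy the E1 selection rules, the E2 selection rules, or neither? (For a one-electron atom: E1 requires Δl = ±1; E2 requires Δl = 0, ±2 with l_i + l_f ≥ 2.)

E1

Δl = 1 − 2 = -1; l_i + l_f = 3.
E1 (Δl = ±1): satisfied.
E2 (Δl = 0,±2, l_i+l_f ≥ 2): not satisfied.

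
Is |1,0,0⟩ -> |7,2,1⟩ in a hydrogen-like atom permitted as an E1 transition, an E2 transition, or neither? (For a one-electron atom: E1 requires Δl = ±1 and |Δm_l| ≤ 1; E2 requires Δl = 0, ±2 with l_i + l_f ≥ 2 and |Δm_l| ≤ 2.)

Δl = 2 − 0 = +2; l_i + l_f = 2.
Δm_l = +1.
E1 (Δl = ±1, |Δm_l| ≤ 1): not satisfied.
E2 (Δl = 0,±2, l_i+l_f ≥ 2, |Δm_l| ≤ 2): satisfied.

E2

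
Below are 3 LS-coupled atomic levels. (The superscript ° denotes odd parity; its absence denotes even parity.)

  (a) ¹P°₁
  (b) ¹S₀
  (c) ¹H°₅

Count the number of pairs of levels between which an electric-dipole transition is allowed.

1

(a)–(b): allowed.
(a)–(c): forbidden (parity, ΔL, ΔJ).
(b)–(c): forbidden (ΔL, ΔJ).
Allowed pairs: 1 of 3.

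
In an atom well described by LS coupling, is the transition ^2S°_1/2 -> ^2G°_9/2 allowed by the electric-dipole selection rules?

Initial level: S=1/2, L=0, J=1/2, parity odd. Final level: S=1/2, L=4, J=9/2, parity odd.
Parity must change: odd → odd — violated.
ΔS = 0: S: 1/2 → 1/2 — satisfied.
ΔL = 0, ±1 (not L=0↔0): L: 0 → 4, ΔL = +4 — violated.
ΔJ = 0, ±1 (not J=0↔0): J: 1/2 → 9/2, ΔJ = +4 — violated.
Rule(s) violated: parity, ΔL, ΔJ.

forbidden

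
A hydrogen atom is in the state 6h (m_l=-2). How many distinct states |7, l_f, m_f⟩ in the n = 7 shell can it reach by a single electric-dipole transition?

E1 requires Δl = ±1, so l_f ∈ {4, 6}; with 0 ≤ l_f ≤ n_f−1 = 6, the allowed l_f values are {4, 6}.
For l_f = 4: m_f ∈ {m_i−1, m_i, m_i+1} ∩ [−4, 4] = {-3, -2, -1} → 3 states.
For l_f = 6: m_f ∈ {m_i−1, m_i, m_i+1} ∩ [−6, 6] = {-3, -2, -1} → 3 states.
Total: 6.

6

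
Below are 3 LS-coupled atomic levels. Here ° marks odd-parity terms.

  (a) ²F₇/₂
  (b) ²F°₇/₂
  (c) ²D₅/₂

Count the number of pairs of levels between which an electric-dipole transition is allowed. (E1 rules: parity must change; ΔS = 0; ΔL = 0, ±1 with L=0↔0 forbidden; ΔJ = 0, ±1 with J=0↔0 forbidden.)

2

(a)–(b): allowed.
(a)–(c): forbidden (parity).
(b)–(c): allowed.
Allowed pairs: 2 of 3.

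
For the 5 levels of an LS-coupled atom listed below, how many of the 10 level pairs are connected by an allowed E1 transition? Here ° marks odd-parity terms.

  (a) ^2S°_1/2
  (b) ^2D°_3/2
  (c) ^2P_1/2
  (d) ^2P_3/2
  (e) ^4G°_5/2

(a)–(b): forbidden (parity, ΔL).
(a)–(c): allowed.
(a)–(d): allowed.
(a)–(e): forbidden (parity, ΔS, ΔL, ΔJ).
(b)–(c): allowed.
(b)–(d): allowed.
(b)–(e): forbidden (parity, ΔS, ΔL).
(c)–(d): forbidden (parity).
(c)–(e): forbidden (ΔS, ΔL, ΔJ).
(d)–(e): forbidden (ΔS, ΔL).
Allowed pairs: 4 of 10.

4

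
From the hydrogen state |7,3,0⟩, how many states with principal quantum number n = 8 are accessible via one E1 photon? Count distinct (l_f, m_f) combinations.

E1 requires Δl = ±1, so l_f ∈ {2, 4}; with 0 ≤ l_f ≤ n_f−1 = 7, the allowed l_f values are {2, 4}.
For l_f = 2: m_f ∈ {m_i−1, m_i, m_i+1} ∩ [−2, 2] = {-1, 0, 1} → 3 states.
For l_f = 4: m_f ∈ {m_i−1, m_i, m_i+1} ∩ [−4, 4] = {-1, 0, 1} → 3 states.
Total: 6.

6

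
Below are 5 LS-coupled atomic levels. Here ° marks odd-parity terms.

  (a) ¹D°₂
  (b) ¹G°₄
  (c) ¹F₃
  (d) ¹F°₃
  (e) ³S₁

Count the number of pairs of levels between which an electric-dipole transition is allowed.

(a)–(b): forbidden (parity, ΔL, ΔJ).
(a)–(c): allowed.
(a)–(d): forbidden (parity).
(a)–(e): forbidden (ΔS, ΔL).
(b)–(c): allowed.
(b)–(d): forbidden (parity).
(b)–(e): forbidden (ΔS, ΔL, ΔJ).
(c)–(d): allowed.
(c)–(e): forbidden (parity, ΔS, ΔL, ΔJ).
(d)–(e): forbidden (ΔS, ΔL, ΔJ).
Allowed pairs: 3 of 10.

3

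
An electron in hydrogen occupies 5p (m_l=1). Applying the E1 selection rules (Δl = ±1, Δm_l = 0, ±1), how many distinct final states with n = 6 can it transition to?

4

E1 requires Δl = ±1, so l_f ∈ {0, 2}; with 0 ≤ l_f ≤ n_f−1 = 5, the allowed l_f values are {0, 2}.
For l_f = 0: m_f ∈ {m_i−1, m_i, m_i+1} ∩ [−0, 0] = {0} → 1 state.
For l_f = 2: m_f ∈ {m_i−1, m_i, m_i+1} ∩ [−2, 2] = {0, 1, 2} → 3 states.
Total: 4.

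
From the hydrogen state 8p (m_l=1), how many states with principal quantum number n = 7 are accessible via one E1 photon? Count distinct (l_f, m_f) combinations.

4

E1 requires Δl = ±1, so l_f ∈ {0, 2}; with 0 ≤ l_f ≤ n_f−1 = 6, the allowed l_f values are {0, 2}.
For l_f = 0: m_f ∈ {m_i−1, m_i, m_i+1} ∩ [−0, 0] = {0} → 1 state.
For l_f = 2: m_f ∈ {m_i−1, m_i, m_i+1} ∩ [−2, 2] = {0, 1, 2} → 3 states.
Total: 4.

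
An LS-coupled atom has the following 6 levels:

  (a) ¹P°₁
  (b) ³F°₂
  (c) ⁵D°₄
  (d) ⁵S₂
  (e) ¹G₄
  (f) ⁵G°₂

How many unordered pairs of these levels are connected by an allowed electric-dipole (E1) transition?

(a)–(b): forbidden (parity, ΔS, ΔL).
(a)–(c): forbidden (parity, ΔS, ΔJ).
(a)–(d): forbidden (ΔS).
(a)–(e): forbidden (ΔL, ΔJ).
(a)–(f): forbidden (parity, ΔS, ΔL).
(b)–(c): forbidden (parity, ΔS, ΔJ).
(b)–(d): forbidden (ΔS, ΔL).
(b)–(e): forbidden (ΔS, ΔJ).
(b)–(f): forbidden (parity, ΔS).
(c)–(d): forbidden (ΔL, ΔJ).
(c)–(e): forbidden (ΔS, ΔL).
(c)–(f): forbidden (parity, ΔL, ΔJ).
(d)–(e): forbidden (parity, ΔS, ΔL, ΔJ).
(d)–(f): forbidden (ΔL).
(e)–(f): forbidden (ΔS, ΔJ).
Allowed pairs: 0 of 15.

0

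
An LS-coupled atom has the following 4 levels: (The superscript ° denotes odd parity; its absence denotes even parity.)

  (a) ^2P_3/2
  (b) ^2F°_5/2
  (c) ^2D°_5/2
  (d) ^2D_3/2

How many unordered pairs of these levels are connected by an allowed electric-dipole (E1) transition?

3

(a)–(b): forbidden (ΔL).
(a)–(c): allowed.
(a)–(d): forbidden (parity).
(b)–(c): forbidden (parity).
(b)–(d): allowed.
(c)–(d): allowed.
Allowed pairs: 3 of 6.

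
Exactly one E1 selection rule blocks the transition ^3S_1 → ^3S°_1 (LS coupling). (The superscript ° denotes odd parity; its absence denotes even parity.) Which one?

the L=0 ↔ L=0 exclusion

Reading off the term symbols: S 1→1, L 0→0, J 1→1, parity even→odd.
Parity must change: even → odd — passes.
ΔS = 0: S: 1 → 1 — passes.
ΔJ = 0, ±1 (not J=0↔0): J: 1 → 1, ΔJ = +0 — passes.
ΔL = 0, ±1 (not L=0↔0): L: 0 → 0, ΔL = +0 — fails.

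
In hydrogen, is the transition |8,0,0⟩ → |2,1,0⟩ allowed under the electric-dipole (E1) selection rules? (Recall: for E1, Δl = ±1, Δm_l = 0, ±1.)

l: 0 → 1 (Δl = +1). Δl = ±1 passes.
Δm_l = 0 − (0) = +0. E1 requires Δm_l = 0, ±1: passes.
All E1 selection rules are satisfied.

allowed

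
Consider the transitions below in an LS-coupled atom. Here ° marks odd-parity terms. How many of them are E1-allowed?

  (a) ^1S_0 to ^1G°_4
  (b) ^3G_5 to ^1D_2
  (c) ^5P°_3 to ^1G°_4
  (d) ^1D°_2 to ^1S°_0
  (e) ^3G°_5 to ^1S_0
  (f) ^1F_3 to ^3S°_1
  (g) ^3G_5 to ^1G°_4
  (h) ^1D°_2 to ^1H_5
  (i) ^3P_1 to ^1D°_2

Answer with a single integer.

(a) forbidden (ΔL, ΔJ fail)
(b) forbidden (parity, ΔS, ΔL, ΔJ fail)
(c) forbidden (parity, ΔS, ΔL fail)
(d) forbidden (parity, ΔL, ΔJ fail)
(e) forbidden (ΔS, ΔL, ΔJ fail)
(f) forbidden (ΔS, ΔL, ΔJ fail)
(g) forbidden (ΔS fails)
(h) forbidden (ΔL, ΔJ fail)
(i) forbidden (ΔS fails)
Total allowed: 0 of 9.

0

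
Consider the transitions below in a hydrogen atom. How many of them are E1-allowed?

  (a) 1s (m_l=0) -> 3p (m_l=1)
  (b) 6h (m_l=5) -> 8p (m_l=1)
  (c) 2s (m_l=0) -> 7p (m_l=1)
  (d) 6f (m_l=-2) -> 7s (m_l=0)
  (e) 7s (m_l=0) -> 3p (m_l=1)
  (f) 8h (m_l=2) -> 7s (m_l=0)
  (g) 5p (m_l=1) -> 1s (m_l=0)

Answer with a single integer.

(a) allowed
(b) forbidden — Δl = -4 (E1 requires Δl = ±1); Δm_l = -4 (E1 requires Δm_l = 0, ±1)
(c) allowed
(d) forbidden — Δl = -3 (E1 requires Δl = ±1); Δm_l = +2 (E1 requires Δm_l = 0, ±1)
(e) allowed
(f) forbidden — Δl = -5 (E1 requires Δl = ±1); Δm_l = -2 (E1 requires Δm_l = 0, ±1)
(g) allowed
Total allowed: 4 of 7.

4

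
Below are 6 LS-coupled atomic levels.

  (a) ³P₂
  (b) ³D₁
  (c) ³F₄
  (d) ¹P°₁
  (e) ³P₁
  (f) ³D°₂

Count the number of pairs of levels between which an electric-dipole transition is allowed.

3

(a)–(b): forbidden (parity).
(a)–(c): forbidden (parity, ΔL, ΔJ).
(a)–(d): forbidden (ΔS).
(a)–(e): forbidden (parity).
(a)–(f): allowed.
(b)–(c): forbidden (parity, ΔJ).
(b)–(d): forbidden (ΔS).
(b)–(e): forbidden (parity).
(b)–(f): allowed.
(c)–(d): forbidden (ΔS, ΔL, ΔJ).
(c)–(e): forbidden (parity, ΔL, ΔJ).
(c)–(f): forbidden (ΔJ).
(d)–(e): forbidden (ΔS).
(d)–(f): forbidden (parity, ΔS).
(e)–(f): allowed.
Allowed pairs: 3 of 15.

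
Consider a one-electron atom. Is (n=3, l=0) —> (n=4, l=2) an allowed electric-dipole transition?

Δl = 2 − 0 = +2; the E1 rule Δl = ±1 is violated.
The transition is electric-dipole forbidden.

forbidden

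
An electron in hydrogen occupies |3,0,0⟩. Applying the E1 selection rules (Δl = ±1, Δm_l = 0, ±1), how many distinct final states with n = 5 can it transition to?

E1 requires Δl = ±1, so l_f ∈ {-1, 1}; with 0 ≤ l_f ≤ n_f−1 = 4, the allowed l_f values are {1}.
For l_f = 1: m_f ∈ {m_i−1, m_i, m_i+1} ∩ [−1, 1] = {-1, 0, 1} → 3 states.
Total: 3.

3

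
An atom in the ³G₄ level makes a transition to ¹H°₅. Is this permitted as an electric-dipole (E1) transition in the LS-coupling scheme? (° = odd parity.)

Initial level: S=1, L=4, J=4, parity even. Final level: S=0, L=5, J=5, parity odd.
Parity must change: even → odd — ✓.
ΔS = 0: S: 1 → 0 — ✗.
ΔL = 0, ±1 (not L=0↔0): L: 4 → 5, ΔL = +1 — ✓.
ΔJ = 0, ±1 (not J=0↔0): J: 4 → 5, ΔJ = +1 — ✓.
Rule(s) violated: ΔS.

forbidden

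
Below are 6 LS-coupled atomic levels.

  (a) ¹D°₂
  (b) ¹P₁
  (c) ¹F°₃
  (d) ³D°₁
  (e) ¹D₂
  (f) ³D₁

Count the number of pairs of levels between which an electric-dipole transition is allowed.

4

(a)–(b): allowed.
(a)–(c): forbidden (parity).
(a)–(d): forbidden (parity, ΔS).
(a)–(e): allowed.
(a)–(f): forbidden (ΔS).
(b)–(c): forbidden (ΔL, ΔJ).
(b)–(d): forbidden (ΔS).
(b)–(e): forbidden (parity).
(b)–(f): forbidden (parity, ΔS).
(c)–(d): forbidden (parity, ΔS, ΔJ).
(c)–(e): allowed.
(c)–(f): forbidden (ΔS, ΔJ).
(d)–(e): forbidden (ΔS).
(d)–(f): allowed.
(e)–(f): forbidden (parity, ΔS).
Allowed pairs: 4 of 15.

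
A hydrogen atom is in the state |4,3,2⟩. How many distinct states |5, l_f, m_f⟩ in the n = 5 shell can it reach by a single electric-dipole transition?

5

E1 requires Δl = ±1, so l_f ∈ {2, 4}; with 0 ≤ l_f ≤ n_f−1 = 4, the allowed l_f values are {2, 4}.
For l_f = 2: m_f ∈ {m_i−1, m_i, m_i+1} ∩ [−2, 2] = {1, 2} → 2 states.
For l_f = 4: m_f ∈ {m_i−1, m_i, m_i+1} ∩ [−4, 4] = {1, 2, 3} → 3 states.
Total: 5.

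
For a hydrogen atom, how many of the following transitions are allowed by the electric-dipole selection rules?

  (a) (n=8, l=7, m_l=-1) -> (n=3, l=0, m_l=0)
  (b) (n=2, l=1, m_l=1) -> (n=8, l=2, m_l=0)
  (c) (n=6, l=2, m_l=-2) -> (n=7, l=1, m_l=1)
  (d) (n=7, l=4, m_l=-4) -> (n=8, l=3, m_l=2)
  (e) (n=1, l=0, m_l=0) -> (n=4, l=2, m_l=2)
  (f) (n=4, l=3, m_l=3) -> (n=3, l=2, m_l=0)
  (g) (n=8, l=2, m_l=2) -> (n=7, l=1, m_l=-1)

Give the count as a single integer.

(a) forbidden — Δl = -7 (E1 requires Δl = ±1)
(b) allowed
(c) forbidden — Δm_l = +3 (E1 requires Δm_l = 0, ±1)
(d) forbidden — Δm_l = +6 (E1 requires Δm_l = 0, ±1)
(e) forbidden — Δl = +2 (E1 requires Δl = ±1); Δm_l = +2 (E1 requires Δm_l = 0, ±1)
(f) forbidden — Δm_l = -3 (E1 requires Δm_l = 0, ±1)
(g) forbidden — Δm_l = -3 (E1 requires Δm_l = 0, ±1)
Total allowed: 1 of 7.

1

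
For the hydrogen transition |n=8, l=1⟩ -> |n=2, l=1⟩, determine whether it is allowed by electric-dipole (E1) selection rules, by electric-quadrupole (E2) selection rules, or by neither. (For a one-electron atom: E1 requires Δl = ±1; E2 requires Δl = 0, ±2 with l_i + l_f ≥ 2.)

Δl = 1 − 1 = +0; l_i + l_f = 2.
E1 (Δl = ±1): not satisfied.
E2 (Δl = 0,±2, l_i+l_f ≥ 2): satisfied.

E2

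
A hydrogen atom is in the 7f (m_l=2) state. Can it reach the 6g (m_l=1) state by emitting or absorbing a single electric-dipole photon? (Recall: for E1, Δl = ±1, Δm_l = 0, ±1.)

l: 3 → 4 (Δl = +1). Δl = ±1 satisfied.
m_l: 2 → 1 (Δm_l = -1). |Δm_l| ≤ 1 satisfied.
All E1 selection rules are satisfied.

allowed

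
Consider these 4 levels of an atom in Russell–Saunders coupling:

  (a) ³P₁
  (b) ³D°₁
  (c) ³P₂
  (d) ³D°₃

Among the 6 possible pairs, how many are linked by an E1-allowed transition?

3

(a)–(b): allowed.
(a)–(c): forbidden (parity).
(a)–(d): forbidden (ΔJ).
(b)–(c): allowed.
(b)–(d): forbidden (parity, ΔJ).
(c)–(d): allowed.
Allowed pairs: 3 of 6.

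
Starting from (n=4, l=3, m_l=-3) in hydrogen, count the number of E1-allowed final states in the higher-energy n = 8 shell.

4

E1 requires Δl = ±1, so l_f ∈ {2, 4}; with 0 ≤ l_f ≤ n_f−1 = 7, the allowed l_f values are {2, 4}.
For l_f = 2: m_f ∈ {m_i−1, m_i, m_i+1} ∩ [−2, 2] = {-2} → 1 state.
For l_f = 4: m_f ∈ {m_i−1, m_i, m_i+1} ∩ [−4, 4] = {-4, -3, -2} → 3 states.
Total: 4.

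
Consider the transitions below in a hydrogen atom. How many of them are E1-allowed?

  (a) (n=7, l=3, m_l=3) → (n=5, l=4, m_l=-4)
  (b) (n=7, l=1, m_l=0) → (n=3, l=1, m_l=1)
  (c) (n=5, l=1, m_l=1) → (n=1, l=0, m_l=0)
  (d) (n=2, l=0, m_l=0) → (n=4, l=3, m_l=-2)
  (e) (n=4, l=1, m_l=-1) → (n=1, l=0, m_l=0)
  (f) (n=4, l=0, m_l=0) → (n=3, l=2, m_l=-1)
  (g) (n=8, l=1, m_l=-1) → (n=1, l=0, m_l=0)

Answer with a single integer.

(a) forbidden — Δm_l = -7 (E1 requires Δm_l = 0, ±1)
(b) forbidden — Δl = +0 (E1 requires Δl = ±1)
(c) allowed
(d) forbidden — Δl = +3 (E1 requires Δl = ±1); Δm_l = -2 (E1 requires Δm_l = 0, ±1)
(e) allowed
(f) forbidden — Δl = +2 (E1 requires Δl = ±1)
(g) allowed
Total allowed: 3 of 7.

3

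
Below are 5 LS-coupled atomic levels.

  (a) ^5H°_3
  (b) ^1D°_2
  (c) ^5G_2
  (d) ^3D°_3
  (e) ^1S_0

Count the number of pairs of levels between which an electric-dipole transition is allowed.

1

(a)–(b): forbidden (parity, ΔS, ΔL).
(a)–(c): allowed.
(a)–(d): forbidden (parity, ΔS, ΔL).
(a)–(e): forbidden (ΔS, ΔL, ΔJ).
(b)–(c): forbidden (ΔS, ΔL).
(b)–(d): forbidden (parity, ΔS).
(b)–(e): forbidden (ΔL, ΔJ).
(c)–(d): forbidden (ΔS, ΔL).
(c)–(e): forbidden (parity, ΔS, ΔL, ΔJ).
(d)–(e): forbidden (ΔS, ΔL, ΔJ).
Allowed pairs: 1 of 10.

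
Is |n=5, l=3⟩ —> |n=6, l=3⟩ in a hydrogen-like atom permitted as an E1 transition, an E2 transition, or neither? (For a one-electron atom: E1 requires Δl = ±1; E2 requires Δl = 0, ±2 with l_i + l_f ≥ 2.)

Δl = 3 − 3 = +0; l_i + l_f = 6.
E1 (Δl = ±1): not satisfied.
E2 (Δl = 0,±2, l_i+l_f ≥ 2): satisfied.

E2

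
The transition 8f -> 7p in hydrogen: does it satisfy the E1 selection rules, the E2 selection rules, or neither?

Δl = 1 − 3 = -2; l_i + l_f = 4.
E1 (Δl = ±1): not satisfied.
E2 (Δl = 0,±2, l_i+l_f ≥ 2): satisfied.

E2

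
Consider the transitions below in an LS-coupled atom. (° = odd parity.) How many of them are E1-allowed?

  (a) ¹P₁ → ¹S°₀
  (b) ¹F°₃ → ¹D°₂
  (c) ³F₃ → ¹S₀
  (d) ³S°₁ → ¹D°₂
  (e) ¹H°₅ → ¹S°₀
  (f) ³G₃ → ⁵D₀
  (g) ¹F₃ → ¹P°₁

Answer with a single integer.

(a) allowed
(b) forbidden (parity fails)
(c) forbidden (parity, ΔS, ΔL, ΔJ fail)
(d) forbidden (parity, ΔS, ΔL fail)
(e) forbidden (parity, ΔL, ΔJ fail)
(f) forbidden (parity, ΔS, ΔL, ΔJ fail)
(g) forbidden (ΔL, ΔJ fail)
Total allowed: 1 of 7.

1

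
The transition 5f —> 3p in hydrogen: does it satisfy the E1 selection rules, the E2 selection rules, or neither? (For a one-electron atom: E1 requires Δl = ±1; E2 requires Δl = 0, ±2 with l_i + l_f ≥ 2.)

Δl = 1 − 3 = -2; l_i + l_f = 4.
E1 (Δl = ±1): not satisfied.
E2 (Δl = 0,±2, l_i+l_f ≥ 2): satisfied.

E2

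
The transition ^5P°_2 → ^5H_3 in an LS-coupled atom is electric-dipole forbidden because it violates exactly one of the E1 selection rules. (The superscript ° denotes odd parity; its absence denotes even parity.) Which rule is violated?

ΔS = 0: S: 2 → 2 — ok.
Parity must change: odd → even — ok.
ΔL = 0, ±1 (not L=0↔0): L: 1 → 5, ΔL = +4 — fails.
ΔJ = 0, ±1 (not J=0↔0): J: 2 → 3, ΔJ = +1 — ok.

the ΔL = 0, ±1 rule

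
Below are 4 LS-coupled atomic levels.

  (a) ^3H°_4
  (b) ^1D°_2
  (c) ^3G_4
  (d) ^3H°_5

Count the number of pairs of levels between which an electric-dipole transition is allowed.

(a)–(b): forbidden (parity, ΔS, ΔL, ΔJ).
(a)–(c): allowed.
(a)–(d): forbidden (parity).
(b)–(c): forbidden (ΔS, ΔL, ΔJ).
(b)–(d): forbidden (parity, ΔS, ΔL, ΔJ).
(c)–(d): allowed.
Allowed pairs: 2 of 6.

2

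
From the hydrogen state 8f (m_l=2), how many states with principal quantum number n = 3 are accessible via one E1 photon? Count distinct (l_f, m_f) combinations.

2

E1 requires Δl = ±1, so l_f ∈ {2, 4}; with 0 ≤ l_f ≤ n_f−1 = 2, the allowed l_f values are {2}.
For l_f = 2: m_f ∈ {m_i−1, m_i, m_i+1} ∩ [−2, 2] = {1, 2} → 2 states.
Total: 2.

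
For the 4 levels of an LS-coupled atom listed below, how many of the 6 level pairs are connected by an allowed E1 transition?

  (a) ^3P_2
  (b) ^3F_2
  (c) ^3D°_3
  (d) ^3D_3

(a)–(b): forbidden (parity, ΔL).
(a)–(c): allowed.
(a)–(d): forbidden (parity).
(b)–(c): allowed.
(b)–(d): forbidden (parity).
(c)–(d): allowed.
Allowed pairs: 3 of 6.

3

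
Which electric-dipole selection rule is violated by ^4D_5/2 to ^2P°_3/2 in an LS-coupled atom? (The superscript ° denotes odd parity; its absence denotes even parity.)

Parity must change: even → odd — ok.
ΔS = 0: S: 3/2 → 1/2 — fails.
ΔL = 0, ±1 (not L=0↔0): L: 2 → 1, ΔL = -1 — ok.
ΔJ = 0, ±1 (not J=0↔0): J: 5/2 → 3/2, ΔJ = -1 — ok.

the ΔS = 0 rule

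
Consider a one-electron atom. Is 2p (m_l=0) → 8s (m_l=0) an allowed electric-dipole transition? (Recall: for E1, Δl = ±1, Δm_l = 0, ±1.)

allowed

Δl = 0 − 1 = -1; the E1 rule Δl = ±1 is passes.
Δm_l = 0 − (0) = +0. E1 requires Δm_l = 0, ±1: passes.
All E1 selection rules are satisfied.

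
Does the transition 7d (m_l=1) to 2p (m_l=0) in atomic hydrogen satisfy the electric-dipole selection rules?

allowed

Initial l = 2, final l = 1, so Δl = -1. E1 requires Δl = ±1: ok.
m_l: 1 → 0 (Δm_l = -1). |Δm_l| ≤ 1 ok.
All E1 selection rules are satisfied.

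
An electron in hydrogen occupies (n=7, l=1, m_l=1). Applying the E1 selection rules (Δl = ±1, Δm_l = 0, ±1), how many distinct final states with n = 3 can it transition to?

4

E1 requires Δl = ±1, so l_f ∈ {0, 2}; with 0 ≤ l_f ≤ n_f−1 = 2, the allowed l_f values are {0, 2}.
For l_f = 0: m_f ∈ {m_i−1, m_i, m_i+1} ∩ [−0, 0] = {0} → 1 state.
For l_f = 2: m_f ∈ {m_i−1, m_i, m_i+1} ∩ [−2, 2] = {0, 1, 2} → 3 states.
Total: 4.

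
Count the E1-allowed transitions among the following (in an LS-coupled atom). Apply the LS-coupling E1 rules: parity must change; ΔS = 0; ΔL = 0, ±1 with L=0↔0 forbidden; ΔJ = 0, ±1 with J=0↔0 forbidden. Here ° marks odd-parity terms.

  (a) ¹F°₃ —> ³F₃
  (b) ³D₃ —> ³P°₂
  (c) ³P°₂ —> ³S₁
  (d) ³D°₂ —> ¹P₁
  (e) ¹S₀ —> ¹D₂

(a) forbidden (ΔS fails)
(b) allowed
(c) allowed
(d) forbidden (ΔS fails)
(e) forbidden (parity, ΔL, ΔJ fail)
Total allowed: 2 of 5.

2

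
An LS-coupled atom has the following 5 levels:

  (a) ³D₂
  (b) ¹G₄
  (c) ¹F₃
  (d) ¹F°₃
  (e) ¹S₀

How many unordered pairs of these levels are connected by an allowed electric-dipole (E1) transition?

(a)–(b): forbidden (parity, ΔS, ΔL, ΔJ).
(a)–(c): forbidden (parity, ΔS).
(a)–(d): forbidden (ΔS).
(a)–(e): forbidden (parity, ΔS, ΔL, ΔJ).
(b)–(c): forbidden (parity).
(b)–(d): allowed.
(b)–(e): forbidden (parity, ΔL, ΔJ).
(c)–(d): allowed.
(c)–(e): forbidden (parity, ΔL, ΔJ).
(d)–(e): forbidden (ΔL, ΔJ).
Allowed pairs: 2 of 10.

2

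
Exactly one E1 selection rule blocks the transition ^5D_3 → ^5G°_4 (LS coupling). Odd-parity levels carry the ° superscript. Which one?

Initial level: S=2, L=2, J=3, parity even. Final level: S=2, L=4, J=4, parity odd.
Parity must change: even → odd — ✓.
ΔS = 0: S: 2 → 2 — ✓.
ΔL = 0, ±1 (not L=0↔0): L: 2 → 4, ΔL = +2 — ✗.
ΔJ = 0, ±1 (not J=0↔0): J: 3 → 4, ΔJ = +1 — ✓.

the ΔL = 0, ±1 rule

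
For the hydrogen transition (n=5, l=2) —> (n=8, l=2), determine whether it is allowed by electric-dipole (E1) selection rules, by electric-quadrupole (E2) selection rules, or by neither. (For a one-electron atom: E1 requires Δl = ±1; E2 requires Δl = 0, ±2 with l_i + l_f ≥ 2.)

E2

Δl = 2 − 2 = +0; l_i + l_f = 4.
E1 (Δl = ±1): not satisfied.
E2 (Δl = 0,±2, l_i+l_f ≥ 2): satisfied.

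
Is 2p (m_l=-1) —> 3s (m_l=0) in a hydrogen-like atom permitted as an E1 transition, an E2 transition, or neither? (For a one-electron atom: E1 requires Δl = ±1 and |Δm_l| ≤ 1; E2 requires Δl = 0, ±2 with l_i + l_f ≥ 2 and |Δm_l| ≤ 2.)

E1

Δl = 0 − 1 = -1; l_i + l_f = 1.
Δm_l = +1.
E1 (Δl = ±1, |Δm_l| ≤ 1): satisfied.
E2 (Δl = 0,±2, l_i+l_f ≥ 2, |Δm_l| ≤ 2): not satisfied.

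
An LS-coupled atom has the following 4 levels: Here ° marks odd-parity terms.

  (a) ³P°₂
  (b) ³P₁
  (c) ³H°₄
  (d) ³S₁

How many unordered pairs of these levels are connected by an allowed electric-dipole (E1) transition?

(a)–(b): allowed.
(a)–(c): forbidden (parity, ΔL, ΔJ).
(a)–(d): allowed.
(b)–(c): forbidden (ΔL, ΔJ).
(b)–(d): forbidden (parity).
(c)–(d): forbidden (ΔL, ΔJ).
Allowed pairs: 2 of 6.

2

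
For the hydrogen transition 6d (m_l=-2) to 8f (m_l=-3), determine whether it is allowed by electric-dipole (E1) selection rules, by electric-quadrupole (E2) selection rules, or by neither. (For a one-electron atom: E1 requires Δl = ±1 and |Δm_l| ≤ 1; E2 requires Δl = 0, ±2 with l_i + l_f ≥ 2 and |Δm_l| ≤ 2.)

Δl = 3 − 2 = +1; l_i + l_f = 5.
Δm_l = -1.
E1 (Δl = ±1, |Δm_l| ≤ 1): satisfied.
E2 (Δl = 0,±2, l_i+l_f ≥ 2, |Δm_l| ≤ 2): not satisfied.

E1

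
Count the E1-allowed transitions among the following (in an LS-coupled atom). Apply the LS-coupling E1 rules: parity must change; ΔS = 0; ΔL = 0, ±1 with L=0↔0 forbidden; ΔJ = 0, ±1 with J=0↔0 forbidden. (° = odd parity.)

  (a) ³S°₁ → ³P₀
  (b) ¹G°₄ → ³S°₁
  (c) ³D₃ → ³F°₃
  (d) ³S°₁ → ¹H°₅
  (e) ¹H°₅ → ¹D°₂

(a) allowed
(b) forbidden (parity, ΔS, ΔL, ΔJ fail)
(c) allowed
(d) forbidden (parity, ΔS, ΔL, ΔJ fail)
(e) forbidden (parity, ΔL, ΔJ fail)
Total allowed: 2 of 5.

2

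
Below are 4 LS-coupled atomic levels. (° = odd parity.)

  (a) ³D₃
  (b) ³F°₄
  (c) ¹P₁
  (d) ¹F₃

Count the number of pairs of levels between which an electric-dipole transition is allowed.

1

(a)–(b): allowed.
(a)–(c): forbidden (parity, ΔS, ΔJ).
(a)–(d): forbidden (parity, ΔS).
(b)–(c): forbidden (ΔS, ΔL, ΔJ).
(b)–(d): forbidden (ΔS).
(c)–(d): forbidden (parity, ΔL, ΔJ).
Allowed pairs: 1 of 6.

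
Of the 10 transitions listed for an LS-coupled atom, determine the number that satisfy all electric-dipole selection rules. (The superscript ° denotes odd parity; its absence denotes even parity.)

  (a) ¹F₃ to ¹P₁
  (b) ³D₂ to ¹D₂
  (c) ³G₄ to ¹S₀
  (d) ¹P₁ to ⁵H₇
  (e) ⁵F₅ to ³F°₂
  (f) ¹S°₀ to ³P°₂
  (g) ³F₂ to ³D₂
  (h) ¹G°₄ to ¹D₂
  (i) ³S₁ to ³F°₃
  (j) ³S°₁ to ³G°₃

0

(a) forbidden (parity, ΔL, ΔJ fail)
(b) forbidden (parity, ΔS fail)
(c) forbidden (parity, ΔS, ΔL, ΔJ fail)
(d) forbidden (parity, ΔS, ΔL, ΔJ fail)
(e) forbidden (ΔS, ΔJ fail)
(f) forbidden (parity, ΔS, ΔJ fail)
(g) forbidden (parity fails)
(h) forbidden (ΔL, ΔJ fail)
(i) forbidden (ΔL, ΔJ fail)
(j) forbidden (parity, ΔL, ΔJ fail)
Total allowed: 0 of 10.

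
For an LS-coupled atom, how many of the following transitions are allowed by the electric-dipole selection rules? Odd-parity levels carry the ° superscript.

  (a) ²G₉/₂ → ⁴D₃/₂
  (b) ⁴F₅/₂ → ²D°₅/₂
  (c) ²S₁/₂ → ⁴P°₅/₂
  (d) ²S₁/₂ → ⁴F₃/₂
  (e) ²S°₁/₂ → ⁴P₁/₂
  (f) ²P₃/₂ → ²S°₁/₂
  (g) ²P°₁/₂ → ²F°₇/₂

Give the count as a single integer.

(a) forbidden (parity, ΔS, ΔL, ΔJ fail)
(b) forbidden (ΔS fails)
(c) forbidden (ΔS, ΔJ fail)
(d) forbidden (parity, ΔS, ΔL fail)
(e) forbidden (ΔS fails)
(f) allowed
(g) forbidden (parity, ΔL, ΔJ fail)
Total allowed: 1 of 7.

1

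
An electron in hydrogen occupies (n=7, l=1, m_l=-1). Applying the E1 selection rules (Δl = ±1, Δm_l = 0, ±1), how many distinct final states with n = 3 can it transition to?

4

E1 requires Δl = ±1, so l_f ∈ {0, 2}; with 0 ≤ l_f ≤ n_f−1 = 2, the allowed l_f values are {0, 2}.
For l_f = 0: m_f ∈ {m_i−1, m_i, m_i+1} ∩ [−0, 0] = {0} → 1 state.
For l_f = 2: m_f ∈ {m_i−1, m_i, m_i+1} ∩ [−2, 2] = {-2, -1, 0} → 3 states.
Total: 4.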